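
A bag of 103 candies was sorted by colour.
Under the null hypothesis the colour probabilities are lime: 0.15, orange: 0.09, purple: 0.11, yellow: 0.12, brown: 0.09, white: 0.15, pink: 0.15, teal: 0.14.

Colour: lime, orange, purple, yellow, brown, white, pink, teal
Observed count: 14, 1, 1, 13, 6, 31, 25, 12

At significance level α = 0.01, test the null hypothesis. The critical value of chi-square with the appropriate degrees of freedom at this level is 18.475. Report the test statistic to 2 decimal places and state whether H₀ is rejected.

40.08; reject

Expected counts E_i = n·p_i: 103×0.15 = 15.45, 103×0.09 = 9.27, 103×0.11 = 11.33, 103×0.12 = 12.36, 103×0.09 = 9.27, 103×0.15 = 15.45, 103×0.15 = 15.45, 103×0.14 = 14.42.
cat         O        E   (O−E)²/E
lime       14    15.45      0.136
orange      1     9.27      7.378
purple      1    11.33      9.418
yellow     13    12.36      0.033
brown       6     9.27      1.153
white      31    15.45     15.651
pink       25    15.45      5.903
teal       12    14.42      0.406
Sum = 40.08
df = 7. Since 40.08 > 18.475, we reject H₀.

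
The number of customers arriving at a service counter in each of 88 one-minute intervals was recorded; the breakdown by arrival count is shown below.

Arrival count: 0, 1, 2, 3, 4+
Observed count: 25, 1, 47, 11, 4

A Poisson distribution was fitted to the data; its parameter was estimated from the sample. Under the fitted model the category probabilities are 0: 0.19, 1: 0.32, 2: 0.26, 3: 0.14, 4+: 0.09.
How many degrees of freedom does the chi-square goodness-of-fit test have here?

There are k = 5 categories and 1 parameter estimated from the data, so df = 5 − 1 − 1 = 3.

3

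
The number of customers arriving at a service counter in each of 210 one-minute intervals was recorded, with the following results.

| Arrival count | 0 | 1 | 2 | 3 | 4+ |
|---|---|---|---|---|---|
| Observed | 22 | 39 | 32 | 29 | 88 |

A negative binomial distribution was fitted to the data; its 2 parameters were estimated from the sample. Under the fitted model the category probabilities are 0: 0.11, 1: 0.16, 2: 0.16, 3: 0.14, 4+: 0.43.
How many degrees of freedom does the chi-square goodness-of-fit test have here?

There are k = 5 categories and 2 parameters estimated from the data, so df = 5 − 1 − 2 = 2.

2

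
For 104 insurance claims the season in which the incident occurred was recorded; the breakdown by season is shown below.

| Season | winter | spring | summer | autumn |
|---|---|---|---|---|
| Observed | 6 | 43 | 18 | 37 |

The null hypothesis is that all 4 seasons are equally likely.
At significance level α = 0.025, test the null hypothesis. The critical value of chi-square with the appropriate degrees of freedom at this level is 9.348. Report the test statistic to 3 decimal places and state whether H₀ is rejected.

33.615; reject

Under H₀ each category has probability 1/4, so each expected count is 104/4 = 26.
cat         O        E   (O−E)²/E
winter      6       26    15.3846
spring     43       26    11.1154
summer     18       26     2.4615
autumn     37       26     4.6538
Sum = 33.615
df = 3. Since 33.615 > 9.348, we reject H₀.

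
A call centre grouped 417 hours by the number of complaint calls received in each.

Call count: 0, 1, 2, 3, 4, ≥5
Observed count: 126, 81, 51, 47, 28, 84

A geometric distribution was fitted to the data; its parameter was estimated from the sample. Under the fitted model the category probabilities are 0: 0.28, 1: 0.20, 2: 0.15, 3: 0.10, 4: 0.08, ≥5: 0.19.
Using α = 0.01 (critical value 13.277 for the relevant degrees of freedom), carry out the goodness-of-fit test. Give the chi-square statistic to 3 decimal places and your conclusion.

Expected counts E_i = n·p_i: 417×0.28 = 116.76, 417×0.20 = 83.4, 417×0.15 = 62.55, 417×0.10 = 41.7, 417×0.08 = 33.36, 417×0.19 = 79.23.
χ² = (126−116.76)²/116.76 + (81−83.4)²/83.4 + (51−62.55)²/62.55 + (47−41.7)²/41.7 + (28−33.36)²/33.36 + (84−79.23)²/79.23
   = 0.7312 + 0.0691 + 2.1327 + 0.6736 + 0.8612 + 0.2872
Sum = 4.755
df = 4. Since 4.755 < 13.277, we do not reject H₀.

4.755; do not reject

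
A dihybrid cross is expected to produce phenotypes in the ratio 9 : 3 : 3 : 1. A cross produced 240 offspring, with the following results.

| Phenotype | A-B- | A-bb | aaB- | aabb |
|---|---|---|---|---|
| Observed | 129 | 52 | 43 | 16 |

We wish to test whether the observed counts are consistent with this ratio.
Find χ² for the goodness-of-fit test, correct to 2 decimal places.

Ratio total = 16. Expected counts: 240×9/16 = 135, 240×3/16 = 45, 240×3/16 = 45, 240×1/16 = 15.
A-B-: (129 − 135)²/135 = 36/135 = 0.267
A-bb: (52 − 45)²/45 = 49/45 = 1.089
aaB-: (43 − 45)²/45 = 4/45 = 0.089
aabb: (16 − 15)²/15 = 1/15 = 0.067
Sum = 1.51

1.51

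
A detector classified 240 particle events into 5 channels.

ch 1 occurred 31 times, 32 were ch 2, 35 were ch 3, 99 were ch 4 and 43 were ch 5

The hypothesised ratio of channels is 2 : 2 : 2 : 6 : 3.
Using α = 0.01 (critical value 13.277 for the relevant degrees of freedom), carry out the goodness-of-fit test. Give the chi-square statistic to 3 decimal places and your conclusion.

0.927; do not reject

Ratio total = 15. Expected counts: 240×2/15 = 32, 240×2/15 = 32, 240×2/15 = 32, 240×6/15 = 96, 240×3/15 = 48.
cat         O        E   (O−E)²/E
ch 1       31       32     0.0313
ch 2       32       32     0.0000
ch 3       35       32     0.2813
ch 4       99       96     0.0938
ch 5       43       48     0.5208
Sum = 0.927
df = 4. Since 0.927 < 13.277, we do not reject H₀.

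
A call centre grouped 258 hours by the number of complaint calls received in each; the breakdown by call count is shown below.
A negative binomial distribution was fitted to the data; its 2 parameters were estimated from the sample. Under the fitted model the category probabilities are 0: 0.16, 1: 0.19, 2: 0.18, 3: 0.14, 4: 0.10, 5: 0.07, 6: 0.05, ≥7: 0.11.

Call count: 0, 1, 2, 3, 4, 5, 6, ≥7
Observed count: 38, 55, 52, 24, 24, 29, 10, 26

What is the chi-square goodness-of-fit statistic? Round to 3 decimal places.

13.327

Expected counts E_i = n·p_i: 258×0.16 = 41.28, 258×0.19 = 49.02, 258×0.18 = 46.44, 258×0.14 = 36.12, 258×0.10 = 25.8, 258×0.07 = 18.06, 258×0.05 = 12.9, 258×0.11 = 28.38.
cat         O        E   (O−E)²/E
0          38    41.28     0.2606
1          55    49.02     0.7295
2          52    46.44     0.6657
3          24    36.12     4.0668
4          24     25.8     0.1256
5          29    18.06     6.6270
6          10     12.9     0.6519
≥7         26    28.38     0.1996
Sum = 13.327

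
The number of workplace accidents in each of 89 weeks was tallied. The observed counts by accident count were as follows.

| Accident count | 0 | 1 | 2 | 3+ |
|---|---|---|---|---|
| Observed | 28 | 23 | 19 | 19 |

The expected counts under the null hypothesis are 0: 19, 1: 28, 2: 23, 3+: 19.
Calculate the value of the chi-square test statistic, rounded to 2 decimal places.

χ² = (28−19)²/19 + (23−28)²/28 + (19−23)²/23 + (19−19)²/19
   = 4.263 + 0.893 + 0.696 + 0.000
Sum = 5.85

5.85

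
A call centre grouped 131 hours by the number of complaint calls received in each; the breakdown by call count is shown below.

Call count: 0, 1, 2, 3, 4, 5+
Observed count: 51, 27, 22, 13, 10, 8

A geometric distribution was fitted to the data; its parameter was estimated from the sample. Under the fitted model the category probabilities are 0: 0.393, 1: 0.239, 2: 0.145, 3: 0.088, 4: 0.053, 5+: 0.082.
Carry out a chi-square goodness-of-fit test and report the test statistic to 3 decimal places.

Expected counts E_i = n·p_i: 131×0.393 = 51.483, 131×0.239 = 31.309, 131×0.145 = 18.995, 131×0.088 = 11.528, 131×0.053 = 6.943, 131×0.082 = 10.742.
χ² = (51−51.483)²/51.483 + (27−31.309)²/31.309 + (22−18.995)²/18.995 + (13−11.528)²/11.528 + (10−6.943)²/6.943 + (8−10.742)²/10.742
   = 0.0045 + 0.5930 + 0.4754 + 0.1880 + 1.3460 + 0.6999
Sum = 3.307

3.307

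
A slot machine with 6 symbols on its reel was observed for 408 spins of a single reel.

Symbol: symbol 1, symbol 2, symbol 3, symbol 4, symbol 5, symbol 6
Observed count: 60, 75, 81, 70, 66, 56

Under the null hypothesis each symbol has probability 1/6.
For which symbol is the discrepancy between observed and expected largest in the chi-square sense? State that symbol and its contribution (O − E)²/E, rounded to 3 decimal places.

symbol 3, 2.485

Expected count for each of the 6 categories: 408/6 = 68.
symbol 1: (60 − 68)²/68 = 64/68 = 0.9412
symbol 2: (75 − 68)²/68 = 49/68 = 0.7206
symbol 3: (81 − 68)²/68 = 169/68 = 2.4853
symbol 4: (70 − 68)²/68 = 4/68 = 0.0588
symbol 5: (66 − 68)²/68 = 4/68 = 0.0588
symbol 6: (56 − 68)²/68 = 144/68 = 2.1176
The largest term is for symbol 3: 2.485.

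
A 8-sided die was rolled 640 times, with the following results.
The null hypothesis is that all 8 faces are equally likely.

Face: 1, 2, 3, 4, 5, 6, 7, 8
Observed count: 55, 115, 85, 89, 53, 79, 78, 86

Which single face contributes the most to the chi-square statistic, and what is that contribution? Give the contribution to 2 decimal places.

Expected count for each of the 8 categories: 640/8 = 80.
χ² = (55−80)²/80 + (115−80)²/80 + (85−80)²/80 + (89−80)²/80 + (53−80)²/80 + (79−80)²/80 + (78−80)²/80 + (86−80)²/80
   = 7.813 + 15.313 + 0.313 + 1.013 + 9.113 + 0.013 + 0.050 + 0.450
The largest term is for 2: 15.31.

2, 15.31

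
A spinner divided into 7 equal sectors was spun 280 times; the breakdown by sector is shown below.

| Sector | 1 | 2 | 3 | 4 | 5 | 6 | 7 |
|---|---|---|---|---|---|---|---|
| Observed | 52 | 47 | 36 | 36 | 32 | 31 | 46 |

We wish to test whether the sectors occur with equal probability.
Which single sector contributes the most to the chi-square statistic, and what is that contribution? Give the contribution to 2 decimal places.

Expected count for each of the 7 categories: 280/7 = 40.
1: (52 − 40)²/40 = 144/40 = 3.600
2: (47 − 40)²/40 = 49/40 = 1.225
3: (36 − 40)²/40 = 16/40 = 0.400
4: (36 − 40)²/40 = 16/40 = 0.400
5: (32 − 40)²/40 = 64/40 = 1.600
6: (31 − 40)²/40 = 81/40 = 2.025
7: (46 − 40)²/40 = 36/40 = 0.900
The largest term is for 1: 3.60.

1, 3.60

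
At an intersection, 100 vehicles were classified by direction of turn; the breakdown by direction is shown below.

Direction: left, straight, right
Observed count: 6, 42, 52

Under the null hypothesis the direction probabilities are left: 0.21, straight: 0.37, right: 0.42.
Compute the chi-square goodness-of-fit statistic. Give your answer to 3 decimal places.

13.771

Expected counts E_i = n·p_i: 100×0.21 = 21, 100×0.37 = 37, 100×0.42 = 42.
χ² = (6−21)²/21 + (42−37)²/37 + (52−42)²/42
   = 10.7143 + 0.6757 + 2.3810
Sum = 13.771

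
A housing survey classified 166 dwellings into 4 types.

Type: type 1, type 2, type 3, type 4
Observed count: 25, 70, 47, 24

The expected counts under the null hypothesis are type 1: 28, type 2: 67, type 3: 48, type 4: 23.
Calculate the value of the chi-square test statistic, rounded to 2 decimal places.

0.52

χ² = (25−28)²/28 + (70−67)²/67 + (47−48)²/48 + (24−23)²/23
   = 0.321 + 0.134 + 0.021 + 0.043
Sum = 0.52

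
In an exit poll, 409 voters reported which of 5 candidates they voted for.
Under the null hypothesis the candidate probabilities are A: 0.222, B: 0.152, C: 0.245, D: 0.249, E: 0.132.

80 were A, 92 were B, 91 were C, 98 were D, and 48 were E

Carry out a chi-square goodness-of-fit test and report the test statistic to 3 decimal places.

17.254

Expected counts E_i = n·p_i: 409×0.222 = 90.798, 409×0.152 = 62.168, 409×0.245 = 100.205, 409×0.249 = 101.841, 409×0.132 = 53.988.
cat         O        E   (O−E)²/E
A          80   90.798     1.2841
B          92   62.168    14.3152
C          91  100.205     0.8456
D          98  101.841     0.1449
E          48   53.988     0.6642
Sum = 17.254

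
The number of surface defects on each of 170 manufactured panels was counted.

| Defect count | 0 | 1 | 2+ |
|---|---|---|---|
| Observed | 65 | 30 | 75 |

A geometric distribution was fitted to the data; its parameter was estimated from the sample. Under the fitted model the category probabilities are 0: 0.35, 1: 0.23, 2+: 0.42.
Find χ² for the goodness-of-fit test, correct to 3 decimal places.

Expected counts E_i = n·p_i: 170×0.35 = 59.5, 170×0.23 = 39.1, 170×0.42 = 71.4.
0: (65 − 59.5)²/59.5 = 30.25/59.5 = 0.5084
1: (30 − 39.1)²/39.1 = 82.81/39.1 = 2.1179
2+: (75 − 71.4)²/71.4 = 12.96/71.4 = 0.1815
Sum = 2.808

2.808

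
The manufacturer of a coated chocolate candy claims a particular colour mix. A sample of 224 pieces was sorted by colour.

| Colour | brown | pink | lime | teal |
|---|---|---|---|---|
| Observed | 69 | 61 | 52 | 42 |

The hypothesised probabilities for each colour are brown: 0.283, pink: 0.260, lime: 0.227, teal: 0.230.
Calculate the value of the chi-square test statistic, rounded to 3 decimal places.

Expected counts E_i = n·p_i: 224×0.283 = 63.392, 224×0.260 = 58.24, 224×0.227 = 50.848, 224×0.230 = 51.52.
χ² = (69−63.392)²/63.392 + (61−58.24)²/58.24 + (52−50.848)²/50.848 + (42−51.52)²/51.52
   = 0.4961 + 0.1308 + 0.0261 + 1.7591
Sum = 2.412

2.412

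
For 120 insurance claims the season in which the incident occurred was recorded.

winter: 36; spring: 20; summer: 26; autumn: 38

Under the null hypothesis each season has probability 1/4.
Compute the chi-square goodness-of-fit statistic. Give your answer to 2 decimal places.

7.20

Under H₀ each category has probability 1/4, so each expected count is 120/4 = 30.
winter: (36 − 30)²/30 = 36/30 = 1.200
spring: (20 − 30)²/30 = 100/30 = 3.333
summer: (26 − 30)²/30 = 16/30 = 0.533
autumn: (38 − 30)²/30 = 64/30 = 2.133
Sum = 7.20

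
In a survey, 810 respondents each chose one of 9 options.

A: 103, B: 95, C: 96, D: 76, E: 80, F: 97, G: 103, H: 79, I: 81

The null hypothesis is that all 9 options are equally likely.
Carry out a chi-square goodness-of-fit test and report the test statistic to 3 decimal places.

10.511

Expected count for each of the 9 categories: 810/9 = 90.
χ² = (103−90)²/90 + (95−90)²/90 + (96−90)²/90 + (76−90)²/90 + (80−90)²/90 + (97−90)²/90 + (103−90)²/90 + (79−90)²/90 + (81−90)²/90
   = 1.8778 + 0.2778 + 0.4000 + 2.1778 + 1.1111 + 0.5444 + 1.8778 + 1.3444 + 0.9000
Sum = 10.511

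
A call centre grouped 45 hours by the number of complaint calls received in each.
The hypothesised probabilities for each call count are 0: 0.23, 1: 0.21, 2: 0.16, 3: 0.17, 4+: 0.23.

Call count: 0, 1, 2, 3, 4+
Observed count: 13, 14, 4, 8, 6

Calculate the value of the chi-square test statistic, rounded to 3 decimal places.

Expected counts E_i = n·p_i: 45×0.23 = 10.35, 45×0.21 = 9.45, 45×0.16 = 7.2, 45×0.17 = 7.65, 45×0.23 = 10.35.
χ² = (13−10.35)²/10.35 + (14−9.45)²/9.45 + (4−7.2)²/7.2 + (8−7.65)²/7.65 + (6−10.35)²/10.35
   = 0.6785 + 2.1907 + 1.4222 + 0.0160 + 1.8283
Sum = 6.136

6.136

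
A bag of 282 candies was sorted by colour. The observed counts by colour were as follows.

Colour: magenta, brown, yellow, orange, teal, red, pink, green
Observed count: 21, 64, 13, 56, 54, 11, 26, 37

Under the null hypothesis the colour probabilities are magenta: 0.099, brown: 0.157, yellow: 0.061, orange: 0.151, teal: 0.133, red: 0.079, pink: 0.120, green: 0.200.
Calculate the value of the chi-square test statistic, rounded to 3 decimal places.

Expected counts E_i = n·p_i: 282×0.099 = 27.918, 282×0.157 = 44.274, 282×0.061 = 17.202, 282×0.151 = 42.582, 282×0.133 = 37.506, 282×0.079 = 22.278, 282×0.120 = 33.84, 282×0.200 = 56.4.
cat          O        E   (O−E)²/E
magenta     21   27.918     1.7143
brown       64   44.274     8.7888
yellow      13   17.202     1.0264
orange      56   42.582     4.2281
teal        54   37.506     7.2536
red         11   22.278     5.7094
pink        26    33.84     1.8164
green       37     56.4     6.6730
Sum = 37.210

37.210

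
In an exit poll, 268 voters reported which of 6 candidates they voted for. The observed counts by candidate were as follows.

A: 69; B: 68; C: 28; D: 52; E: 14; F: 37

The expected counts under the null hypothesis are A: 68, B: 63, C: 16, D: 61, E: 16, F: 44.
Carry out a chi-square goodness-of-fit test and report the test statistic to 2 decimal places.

12.10

cat         O        E   (O−E)²/E
A          69       68      0.015
B          68       63      0.397
C          28       16      9.000
D          52       61      1.328
E          14       16      0.250
F          37       44      1.114
Sum = 12.10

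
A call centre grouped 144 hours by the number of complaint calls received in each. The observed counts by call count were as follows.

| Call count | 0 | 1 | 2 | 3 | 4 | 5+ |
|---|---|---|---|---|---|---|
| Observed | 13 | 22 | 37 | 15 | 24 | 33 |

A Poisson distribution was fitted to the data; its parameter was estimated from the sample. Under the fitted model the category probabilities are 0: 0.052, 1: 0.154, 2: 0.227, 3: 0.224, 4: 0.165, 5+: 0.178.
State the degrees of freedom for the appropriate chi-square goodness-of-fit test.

4

There are k = 6 categories and 1 parameter estimated from the data, so df = 6 − 1 − 1 = 4.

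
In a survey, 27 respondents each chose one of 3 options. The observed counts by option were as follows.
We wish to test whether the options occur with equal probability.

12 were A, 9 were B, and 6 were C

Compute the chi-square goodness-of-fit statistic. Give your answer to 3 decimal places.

2.000

Under H₀ each category has probability 1/3, so each expected count is 27/3 = 9.
A: (12 − 9)²/9 = 9/9 = 1.0000
B: (9 − 9)²/9 = 0/9 = 0.0000
C: (6 − 9)²/9 = 9/9 = 1.0000
Sum = 2.000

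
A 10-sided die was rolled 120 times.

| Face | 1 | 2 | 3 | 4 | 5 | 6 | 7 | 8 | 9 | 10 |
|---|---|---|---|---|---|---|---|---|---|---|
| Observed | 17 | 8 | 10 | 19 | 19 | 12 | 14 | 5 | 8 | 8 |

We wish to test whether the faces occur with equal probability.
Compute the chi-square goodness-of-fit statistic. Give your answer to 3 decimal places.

Expected count for each of the 10 categories: 120/10 = 12.
1: (17 − 12)²/12 = 25/12 = 2.0833
2: (8 − 12)²/12 = 16/12 = 1.3333
3: (10 − 12)²/12 = 4/12 = 0.3333
4: (19 − 12)²/12 = 49/12 = 4.0833
5: (19 − 12)²/12 = 49/12 = 4.0833
6: (12 − 12)²/12 = 0/12 = 0.0000
7: (14 − 12)²/12 = 4/12 = 0.3333
8: (5 − 12)²/12 = 49/12 = 4.0833
9: (8 − 12)²/12 = 16/12 = 1.3333
10: (8 − 12)²/12 = 16/12 = 1.3333
Sum = 19.000

19.000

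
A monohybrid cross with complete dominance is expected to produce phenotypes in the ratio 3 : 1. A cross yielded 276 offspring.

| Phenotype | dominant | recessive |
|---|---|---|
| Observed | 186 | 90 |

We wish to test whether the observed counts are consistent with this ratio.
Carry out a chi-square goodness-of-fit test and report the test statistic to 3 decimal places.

Ratio total = 4. Expected counts: 276×3/4 = 207, 276×1/4 = 69.
cat            O        E   (O−E)²/E
dominant     186      207     2.1304
recessive     90       69     6.3913
Sum = 8.522

8.522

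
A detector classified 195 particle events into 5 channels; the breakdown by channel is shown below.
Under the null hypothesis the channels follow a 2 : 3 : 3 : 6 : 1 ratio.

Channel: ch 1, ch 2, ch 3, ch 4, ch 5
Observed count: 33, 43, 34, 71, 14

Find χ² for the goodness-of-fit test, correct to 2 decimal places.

3.64

Ratio total = 15. Expected counts: 195×2/15 = 26, 195×3/15 = 39, 195×3/15 = 39, 195×6/15 = 78, 195×1/15 = 13.
χ² = (33−26)²/26 + (43−39)²/39 + (34−39)²/39 + (71−78)²/78 + (14−13)²/13
   = 1.885 + 0.410 + 0.641 + 0.628 + 0.077
Sum = 3.64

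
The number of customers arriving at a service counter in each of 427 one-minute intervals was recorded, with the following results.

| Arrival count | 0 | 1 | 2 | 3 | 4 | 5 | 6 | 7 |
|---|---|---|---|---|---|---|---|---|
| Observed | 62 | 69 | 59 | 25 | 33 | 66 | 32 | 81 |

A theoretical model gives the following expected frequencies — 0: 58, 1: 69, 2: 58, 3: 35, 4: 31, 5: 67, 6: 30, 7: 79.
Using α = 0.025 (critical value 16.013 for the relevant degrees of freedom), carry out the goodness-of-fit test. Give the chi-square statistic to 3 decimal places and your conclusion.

0: (62 − 58)²/58 = 16/58 = 0.2759
1: (69 − 69)²/69 = 0/69 = 0.0000
2: (59 − 58)²/58 = 1/58 = 0.0172
3: (25 − 35)²/35 = 100/35 = 2.8571
4: (33 − 31)²/31 = 4/31 = 0.1290
5: (66 − 67)²/67 = 1/67 = 0.0149
6: (32 − 30)²/30 = 4/30 = 0.1333
7: (81 − 79)²/79 = 4/79 = 0.0506
Sum = 3.478
df = 7. Since 3.478 < 16.013, we do not reject H₀.

3.478; do not reject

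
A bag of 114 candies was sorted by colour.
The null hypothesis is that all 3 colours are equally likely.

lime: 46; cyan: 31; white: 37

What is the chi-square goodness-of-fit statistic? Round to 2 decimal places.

Expected count for each of the 3 categories: 114/3 = 38.
lime: (46 − 38)²/38 = 64/38 = 1.684
cyan: (31 − 38)²/38 = 49/38 = 1.289
white: (37 − 38)²/38 = 1/38 = 0.026
Sum = 3.00

3.00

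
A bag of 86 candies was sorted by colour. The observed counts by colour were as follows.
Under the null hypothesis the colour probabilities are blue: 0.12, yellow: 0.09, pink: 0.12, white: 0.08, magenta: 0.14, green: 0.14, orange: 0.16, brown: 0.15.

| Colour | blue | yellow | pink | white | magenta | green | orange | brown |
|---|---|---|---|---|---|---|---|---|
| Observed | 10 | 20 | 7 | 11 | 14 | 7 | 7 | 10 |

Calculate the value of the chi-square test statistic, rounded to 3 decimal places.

29.367

Expected counts E_i = n·p_i: 86×0.12 = 10.32, 86×0.09 = 7.74, 86×0.12 = 10.32, 86×0.08 = 6.88, 86×0.14 = 12.04, 86×0.14 = 12.04, 86×0.16 = 13.76, 86×0.15 = 12.9.
cat          O        E   (O−E)²/E
blue        10    10.32     0.0099
yellow      20     7.74    19.4196
pink         7    10.32     1.0681
white       11     6.88     2.4672
magenta     14    12.04     0.3191
green        7    12.04     2.1098
orange       7    13.76     3.3210
brown       10     12.9     0.6519
Sum = 29.367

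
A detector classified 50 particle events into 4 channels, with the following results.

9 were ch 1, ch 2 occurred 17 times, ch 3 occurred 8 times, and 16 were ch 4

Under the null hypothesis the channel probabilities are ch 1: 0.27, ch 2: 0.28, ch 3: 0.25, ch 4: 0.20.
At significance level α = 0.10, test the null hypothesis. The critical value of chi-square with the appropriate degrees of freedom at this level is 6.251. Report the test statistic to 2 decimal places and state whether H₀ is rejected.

Expected counts E_i = n·p_i: 50×0.27 = 13.5, 50×0.28 = 14, 50×0.25 = 12.5, 50×0.20 = 10.
ch 1: (9 − 13.5)²/13.5 = 20.25/13.5 = 1.500
ch 2: (17 − 14)²/14 = 9/14 = 0.643
ch 3: (8 − 12.5)²/12.5 = 20.25/12.5 = 1.620
ch 4: (16 − 10)²/10 = 36/10 = 3.600
Sum = 7.36
df = 3. Since 7.36 > 6.251, we reject H₀.

7.36; reject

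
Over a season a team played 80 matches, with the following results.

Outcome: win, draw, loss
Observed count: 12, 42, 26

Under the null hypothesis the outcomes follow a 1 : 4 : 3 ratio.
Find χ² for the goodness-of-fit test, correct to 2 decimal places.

1.03

Ratio total = 8. Expected counts: 80×1/8 = 10, 80×4/8 = 40, 80×3/8 = 30.
χ² = (12−10)²/10 + (42−40)²/40 + (26−30)²/30
   = 0.400 + 0.100 + 0.533
Sum = 1.03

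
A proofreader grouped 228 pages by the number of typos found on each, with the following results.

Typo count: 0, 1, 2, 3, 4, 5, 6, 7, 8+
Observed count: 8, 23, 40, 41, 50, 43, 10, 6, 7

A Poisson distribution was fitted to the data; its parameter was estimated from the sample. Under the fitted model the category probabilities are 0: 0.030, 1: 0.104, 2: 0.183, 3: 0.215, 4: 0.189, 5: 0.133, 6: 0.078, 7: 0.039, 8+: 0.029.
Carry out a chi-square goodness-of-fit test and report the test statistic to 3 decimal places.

12.378

Expected counts E_i = n·p_i: 228×0.030 = 6.84, 228×0.104 = 23.712, 228×0.183 = 41.724, 228×0.215 = 49.02, 228×0.189 = 43.092, 228×0.133 = 30.324, 228×0.078 = 17.784, 228×0.039 = 8.892, 228×0.029 = 6.612.
0: (8 − 6.84)²/6.84 = 1.3456/6.84 = 0.1967
1: (23 − 23.712)²/23.712 = 0.506944/23.712 = 0.0214
2: (40 − 41.724)²/41.724 = 2.972176/41.724 = 0.0712
3: (41 − 49.02)²/49.02 = 64.3204/49.02 = 1.3121
4: (50 − 43.092)²/43.092 = 47.720464/43.092 = 1.1074
5: (43 − 30.324)²/30.324 = 160.680976/30.324 = 5.2988
6: (10 − 17.784)²/17.784 = 60.590656/17.784 = 3.4070
7: (6 − 8.892)²/8.892 = 8.363664/8.892 = 0.9406
8+: (7 − 6.612)²/6.612 = 0.150544/6.612 = 0.0228
Sum = 12.378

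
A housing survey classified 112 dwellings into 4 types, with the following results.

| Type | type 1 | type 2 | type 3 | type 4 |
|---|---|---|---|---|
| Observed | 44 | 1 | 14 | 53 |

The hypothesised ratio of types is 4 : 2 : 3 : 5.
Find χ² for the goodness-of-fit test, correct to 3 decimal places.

26.954

Ratio total = 14. Expected counts: 112×4/14 = 32, 112×2/14 = 16, 112×3/14 = 24, 112×5/14 = 40.
cat         O        E   (O−E)²/E
type 1     44       32     4.5000
type 2      1       16    14.0625
type 3     14       24     4.1667
type 4     53       40     4.2250
Sum = 26.954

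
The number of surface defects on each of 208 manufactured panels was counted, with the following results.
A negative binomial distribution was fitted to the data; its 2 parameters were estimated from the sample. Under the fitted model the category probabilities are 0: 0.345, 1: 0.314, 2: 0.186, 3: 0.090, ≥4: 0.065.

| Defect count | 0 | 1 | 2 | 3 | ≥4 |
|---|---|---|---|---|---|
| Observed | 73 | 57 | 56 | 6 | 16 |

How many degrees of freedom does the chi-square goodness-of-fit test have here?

There are k = 5 categories and 2 parameters estimated from the data, so df = 5 − 1 − 2 = 2.

2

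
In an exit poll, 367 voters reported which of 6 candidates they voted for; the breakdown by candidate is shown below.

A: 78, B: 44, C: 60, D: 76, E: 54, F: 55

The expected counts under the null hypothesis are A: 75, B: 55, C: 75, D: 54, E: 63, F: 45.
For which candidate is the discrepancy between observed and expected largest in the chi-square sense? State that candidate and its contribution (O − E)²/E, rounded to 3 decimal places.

χ² = (78−75)²/75 + (44−55)²/55 + (60−75)²/75 + (76−54)²/54 + (54−63)²/63 + (55−45)²/45
   = 0.1200 + 2.2000 + 3.0000 + 8.9630 + 1.2857 + 2.2222
The largest term is for D: 8.963.

D, 8.963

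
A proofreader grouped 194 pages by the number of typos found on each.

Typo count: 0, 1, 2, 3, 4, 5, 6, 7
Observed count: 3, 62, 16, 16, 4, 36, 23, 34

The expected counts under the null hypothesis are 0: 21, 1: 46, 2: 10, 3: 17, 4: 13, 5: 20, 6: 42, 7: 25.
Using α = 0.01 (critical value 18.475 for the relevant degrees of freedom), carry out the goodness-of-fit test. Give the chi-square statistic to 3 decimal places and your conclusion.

55.519; reject

χ² = (3−21)²/21 + (62−46)²/46 + (16−10)²/10 + (16−17)²/17 + (4−13)²/13 + (36−20)²/20 + (23−42)²/42 + (34−25)²/25
   = 15.4286 + 5.5652 + 3.6000 + 0.0588 + 6.2308 + 12.8000 + 8.5952 + 3.2400
Sum = 55.519
df = 7. Since 55.519 > 18.475, we reject H₀.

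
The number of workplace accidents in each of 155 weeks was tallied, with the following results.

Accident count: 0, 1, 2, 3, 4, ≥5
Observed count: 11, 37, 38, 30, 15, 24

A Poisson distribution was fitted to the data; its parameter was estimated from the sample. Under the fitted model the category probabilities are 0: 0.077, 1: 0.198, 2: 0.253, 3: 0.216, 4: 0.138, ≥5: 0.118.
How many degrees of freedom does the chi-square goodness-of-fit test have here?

4

There are k = 6 categories and 1 parameter estimated from the data, so df = 6 − 1 − 1 = 4.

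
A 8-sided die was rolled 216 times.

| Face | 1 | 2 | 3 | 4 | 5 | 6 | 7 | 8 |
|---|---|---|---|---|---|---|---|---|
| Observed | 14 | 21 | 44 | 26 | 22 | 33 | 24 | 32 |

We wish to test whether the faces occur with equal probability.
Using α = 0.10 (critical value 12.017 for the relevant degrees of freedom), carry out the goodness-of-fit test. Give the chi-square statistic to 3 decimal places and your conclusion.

Expected count for each of the 8 categories: 216/8 = 27.
χ² = (14−27)²/27 + (21−27)²/27 + (44−27)²/27 + (26−27)²/27 + (22−27)²/27 + (33−27)²/27 + (24−27)²/27 + (32−27)²/27
   = 6.2593 + 1.3333 + 10.7037 + 0.0370 + 0.9259 + 1.3333 + 0.3333 + 0.9259
Sum = 21.852
df = 7. Since 21.852 > 12.017, we reject H₀.

21.852; reject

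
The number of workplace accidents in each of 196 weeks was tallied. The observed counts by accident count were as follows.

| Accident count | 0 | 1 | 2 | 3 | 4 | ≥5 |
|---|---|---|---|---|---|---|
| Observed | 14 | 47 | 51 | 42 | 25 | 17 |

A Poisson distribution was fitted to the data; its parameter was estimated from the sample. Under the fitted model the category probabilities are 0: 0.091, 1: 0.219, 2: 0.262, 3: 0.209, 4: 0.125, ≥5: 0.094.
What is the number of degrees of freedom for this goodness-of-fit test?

There are k = 6 categories and 1 parameter estimated from the data, so df = 6 − 1 − 1 = 4.

4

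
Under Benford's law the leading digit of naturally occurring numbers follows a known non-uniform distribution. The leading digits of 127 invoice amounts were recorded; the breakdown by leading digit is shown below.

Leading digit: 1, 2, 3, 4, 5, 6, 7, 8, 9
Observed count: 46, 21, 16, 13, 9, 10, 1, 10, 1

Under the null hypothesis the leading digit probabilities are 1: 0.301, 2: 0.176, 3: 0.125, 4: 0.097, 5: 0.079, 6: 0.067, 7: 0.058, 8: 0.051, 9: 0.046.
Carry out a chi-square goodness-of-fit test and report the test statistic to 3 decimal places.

Expected counts E_i = n·p_i: 127×0.301 = 38.227, 127×0.176 = 22.352, 127×0.125 = 15.875, 127×0.097 = 12.319, 127×0.079 = 10.033, 127×0.067 = 8.509, 127×0.058 = 7.366, 127×0.051 = 6.477, 127×0.046 = 5.842.
1: (46 − 38.227)²/38.227 = 60.419529/38.227 = 1.5805
2: (21 − 22.352)²/22.352 = 1.827904/22.352 = 0.0818
3: (16 − 15.875)²/15.875 = 0.015625/15.875 = 0.0010
4: (13 − 12.319)²/12.319 = 0.463761/12.319 = 0.0376
5: (9 − 10.033)²/10.033 = 1.067089/10.033 = 0.1064
6: (10 − 8.509)²/8.509 = 2.223081/8.509 = 0.2613
7: (1 − 7.366)²/7.366 = 40.525956/7.366 = 5.5018
8: (10 − 6.477)²/6.477 = 12.411529/6.477 = 1.9162
9: (1 − 5.842)²/5.842 = 23.444964/5.842 = 4.0132
Sum = 13.500

13.500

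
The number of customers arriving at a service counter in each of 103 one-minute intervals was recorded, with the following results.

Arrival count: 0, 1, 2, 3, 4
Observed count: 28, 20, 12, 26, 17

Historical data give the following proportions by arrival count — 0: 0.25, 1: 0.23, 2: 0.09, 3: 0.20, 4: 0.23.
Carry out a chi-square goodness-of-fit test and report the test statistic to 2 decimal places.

Expected counts E_i = n·p_i: 103×0.25 = 25.75, 103×0.23 = 23.69, 103×0.09 = 9.27, 103×0.20 = 20.6, 103×0.23 = 23.69.
χ² = (28−25.75)²/25.75 + (20−23.69)²/23.69 + (12−9.27)²/9.27 + (26−20.6)²/20.6 + (17−23.69)²/23.69
   = 0.197 + 0.575 + 0.804 + 1.416 + 1.889
Sum = 4.88

4.88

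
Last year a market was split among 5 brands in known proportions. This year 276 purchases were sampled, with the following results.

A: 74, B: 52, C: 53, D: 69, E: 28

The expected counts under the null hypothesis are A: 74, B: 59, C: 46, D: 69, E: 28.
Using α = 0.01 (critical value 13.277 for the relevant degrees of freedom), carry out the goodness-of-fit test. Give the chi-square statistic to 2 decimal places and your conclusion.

χ² = (74−74)²/74 + (52−59)²/59 + (53−46)²/46 + (69−69)²/69 + (28−28)²/28
   = 0.000 + 0.831 + 1.065 + 0.000 + 0.000
Sum = 1.90
df = 4. Since 1.90 < 13.277, we do not reject H₀.

1.90; do not reject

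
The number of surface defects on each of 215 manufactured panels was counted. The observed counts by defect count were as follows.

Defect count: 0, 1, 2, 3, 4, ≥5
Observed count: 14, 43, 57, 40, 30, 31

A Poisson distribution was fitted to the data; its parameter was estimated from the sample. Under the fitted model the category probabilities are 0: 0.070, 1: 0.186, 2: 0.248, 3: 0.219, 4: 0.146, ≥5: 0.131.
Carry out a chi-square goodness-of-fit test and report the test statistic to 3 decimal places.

Expected counts E_i = n·p_i: 215×0.070 = 15.05, 215×0.186 = 39.99, 215×0.248 = 53.32, 215×0.219 = 47.085, 215×0.146 = 31.39, 215×0.131 = 28.165.
0: (14 − 15.05)²/15.05 = 1.1025/15.05 = 0.0733
1: (43 − 39.99)²/39.99 = 9.0601/39.99 = 0.2266
2: (57 − 53.32)²/53.32 = 13.5424/53.32 = 0.2540
3: (40 − 47.085)²/47.085 = 50.197225/47.085 = 1.0661
4: (30 − 31.39)²/31.39 = 1.9321/31.39 = 0.0616
≥5: (31 − 28.165)²/28.165 = 8.037225/28.165 = 0.2854
Sum = 1.967

1.967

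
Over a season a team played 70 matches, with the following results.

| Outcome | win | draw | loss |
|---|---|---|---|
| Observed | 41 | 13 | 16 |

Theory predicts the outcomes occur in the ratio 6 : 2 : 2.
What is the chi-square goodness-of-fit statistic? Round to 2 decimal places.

0.38

Ratio total = 10. Expected counts: 70×6/10 = 42, 70×2/10 = 14, 70×2/10 = 14.
cat         O        E   (O−E)²/E
win        41       42      0.024
draw       13       14      0.071
loss       16       14      0.286
Sum = 0.38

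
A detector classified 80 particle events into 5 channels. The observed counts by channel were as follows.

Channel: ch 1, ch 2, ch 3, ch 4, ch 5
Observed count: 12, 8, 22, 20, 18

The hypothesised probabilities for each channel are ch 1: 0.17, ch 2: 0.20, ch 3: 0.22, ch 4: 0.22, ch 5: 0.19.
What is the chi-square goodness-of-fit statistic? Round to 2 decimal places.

Expected counts E_i = n·p_i: 80×0.17 = 13.6, 80×0.20 = 16, 80×0.22 = 17.6, 80×0.22 = 17.6, 80×0.19 = 15.2.
cat         O        E   (O−E)²/E
ch 1       12     13.6      0.188
ch 2        8       16      4.000
ch 3       22     17.6      1.100
ch 4       20     17.6      0.327
ch 5       18     15.2      0.516
Sum = 6.13

6.13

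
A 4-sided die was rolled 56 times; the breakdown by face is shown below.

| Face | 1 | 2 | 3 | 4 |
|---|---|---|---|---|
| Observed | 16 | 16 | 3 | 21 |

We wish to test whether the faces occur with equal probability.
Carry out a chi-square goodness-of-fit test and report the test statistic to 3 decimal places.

Expected count for each of the 4 categories: 56/4 = 14.
χ² = (16−14)²/14 + (16−14)²/14 + (3−14)²/14 + (21−14)²/14
   = 0.2857 + 0.2857 + 8.6429 + 3.5000
Sum = 12.714

12.714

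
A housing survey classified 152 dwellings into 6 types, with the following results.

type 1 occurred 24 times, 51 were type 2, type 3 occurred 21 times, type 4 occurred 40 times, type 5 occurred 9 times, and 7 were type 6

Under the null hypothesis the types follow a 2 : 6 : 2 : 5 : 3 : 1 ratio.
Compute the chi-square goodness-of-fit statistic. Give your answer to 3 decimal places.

Ratio total = 19. Expected counts: 152×2/19 = 16, 152×6/19 = 48, 152×2/19 = 16, 152×5/19 = 40, 152×3/19 = 24, 152×1/19 = 8.
type 1: (24 − 16)²/16 = 64/16 = 4.0000
type 2: (51 − 48)²/48 = 9/48 = 0.1875
type 3: (21 − 16)²/16 = 25/16 = 1.5625
type 4: (40 − 40)²/40 = 0/40 = 0.0000
type 5: (9 − 24)²/24 = 225/24 = 9.3750
type 6: (7 − 8)²/8 = 1/8 = 0.1250
Sum = 15.250

15.250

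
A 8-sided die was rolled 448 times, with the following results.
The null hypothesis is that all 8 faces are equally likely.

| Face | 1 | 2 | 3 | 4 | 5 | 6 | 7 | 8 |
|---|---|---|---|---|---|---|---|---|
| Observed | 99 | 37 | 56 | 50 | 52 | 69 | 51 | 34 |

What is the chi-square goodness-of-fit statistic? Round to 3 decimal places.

Expected count for each of the 8 categories: 448/8 = 56.
cat         O        E   (O−E)²/E
1          99       56    33.0179
2          37       56     6.4464
3          56       56     0.0000
4          50       56     0.6429
5          52       56     0.2857
6          69       56     3.0179
7          51       56     0.4464
8          34       56     8.6429
Sum = 52.500

52.500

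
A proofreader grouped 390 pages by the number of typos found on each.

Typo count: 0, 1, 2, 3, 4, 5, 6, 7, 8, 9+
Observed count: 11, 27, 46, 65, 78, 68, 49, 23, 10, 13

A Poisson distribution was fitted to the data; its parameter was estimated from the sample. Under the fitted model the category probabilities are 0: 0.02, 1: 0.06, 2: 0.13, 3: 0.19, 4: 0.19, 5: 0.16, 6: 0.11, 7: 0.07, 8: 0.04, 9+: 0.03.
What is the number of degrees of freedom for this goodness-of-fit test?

8

There are k = 10 categories and 1 parameter estimated from the data, so df = 10 − 1 − 1 = 8.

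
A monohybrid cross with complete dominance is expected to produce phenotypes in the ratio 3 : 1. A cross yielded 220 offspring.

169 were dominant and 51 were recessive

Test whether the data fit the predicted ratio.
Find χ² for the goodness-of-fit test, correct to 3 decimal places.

0.388

Ratio total = 4. Expected counts: 220×3/4 = 165, 220×1/4 = 55.
dominant: (169 − 165)²/165 = 16/165 = 0.0970
recessive: (51 − 55)²/55 = 16/55 = 0.2909
Sum = 0.388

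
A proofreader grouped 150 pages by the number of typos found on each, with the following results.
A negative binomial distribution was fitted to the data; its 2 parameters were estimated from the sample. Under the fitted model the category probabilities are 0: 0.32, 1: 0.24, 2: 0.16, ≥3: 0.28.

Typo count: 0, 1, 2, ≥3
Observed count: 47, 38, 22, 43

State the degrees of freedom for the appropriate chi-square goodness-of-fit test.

1

There are k = 4 categories and 2 parameters estimated from the data, so df = 4 − 1 − 2 = 1.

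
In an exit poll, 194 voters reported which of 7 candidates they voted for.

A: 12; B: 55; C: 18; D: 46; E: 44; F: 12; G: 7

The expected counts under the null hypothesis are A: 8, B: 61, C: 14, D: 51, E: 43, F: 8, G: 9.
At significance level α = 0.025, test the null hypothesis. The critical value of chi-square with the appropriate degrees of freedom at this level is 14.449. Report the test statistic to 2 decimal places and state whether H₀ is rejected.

6.69; do not reject

χ² = (12−8)²/8 + (55−61)²/61 + (18−14)²/14 + (46−51)²/51 + (44−43)²/43 + (12−8)²/8 + (7−9)²/9
   = 2.000 + 0.590 + 1.143 + 0.490 + 0.023 + 2.000 + 0.444
Sum = 6.69
df = 6. Since 6.69 < 14.449, we do not reject H₀.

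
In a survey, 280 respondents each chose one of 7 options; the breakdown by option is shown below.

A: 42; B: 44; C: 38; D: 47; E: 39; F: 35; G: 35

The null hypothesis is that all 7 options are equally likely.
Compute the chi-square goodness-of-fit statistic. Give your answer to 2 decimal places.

Expected count for each of the 7 categories: 280/7 = 40.
cat         O        E   (O−E)²/E
A          42       40      0.100
B          44       40      0.400
C          38       40      0.100
D          47       40      1.225
E          39       40      0.025
F          35       40      0.625
G          35       40      0.625
Sum = 3.10

3.10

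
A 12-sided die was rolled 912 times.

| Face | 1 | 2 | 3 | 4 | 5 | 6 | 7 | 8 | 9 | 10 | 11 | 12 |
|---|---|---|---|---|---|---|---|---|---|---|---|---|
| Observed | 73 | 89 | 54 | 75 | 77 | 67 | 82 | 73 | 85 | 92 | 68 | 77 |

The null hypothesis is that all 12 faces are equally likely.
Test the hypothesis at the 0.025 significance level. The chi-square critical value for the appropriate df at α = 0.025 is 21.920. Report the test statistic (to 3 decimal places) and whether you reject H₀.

15.684; do not reject

Expected count for each of the 12 categories: 912/12 = 76.
1: (73 − 76)²/76 = 9/76 = 0.1184
2: (89 − 76)²/76 = 169/76 = 2.2237
3: (54 − 76)²/76 = 484/76 = 6.3684
4: (75 − 76)²/76 = 1/76 = 0.0132
5: (77 − 76)²/76 = 1/76 = 0.0132
6: (67 − 76)²/76 = 81/76 = 1.0658
7: (82 − 76)²/76 = 36/76 = 0.4737
8: (73 − 76)²/76 = 9/76 = 0.1184
9: (85 − 76)²/76 = 81/76 = 1.0658
10: (92 − 76)²/76 = 256/76 = 3.3684
11: (68 − 76)²/76 = 64/76 = 0.8421
12: (77 − 76)²/76 = 1/76 = 0.0132
Sum = 15.684
df = 11. Since 15.684 < 21.920, we do not reject H₀.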